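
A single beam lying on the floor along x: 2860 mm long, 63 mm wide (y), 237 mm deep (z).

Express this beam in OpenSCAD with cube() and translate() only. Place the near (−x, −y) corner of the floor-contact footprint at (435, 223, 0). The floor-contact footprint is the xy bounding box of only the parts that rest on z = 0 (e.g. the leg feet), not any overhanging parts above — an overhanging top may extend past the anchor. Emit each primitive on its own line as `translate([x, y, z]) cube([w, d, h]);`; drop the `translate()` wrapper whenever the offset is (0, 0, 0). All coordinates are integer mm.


translate([435, 223, 0]) cube([2860, 63, 237]);


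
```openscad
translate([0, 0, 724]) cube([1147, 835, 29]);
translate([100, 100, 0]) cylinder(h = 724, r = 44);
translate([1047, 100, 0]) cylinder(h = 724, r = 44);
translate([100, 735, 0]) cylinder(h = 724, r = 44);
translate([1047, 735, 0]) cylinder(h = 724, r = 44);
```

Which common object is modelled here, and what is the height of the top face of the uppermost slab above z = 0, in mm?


A table. The table height is 753 mm.

A 1147×835×29 slab sits at z = 724 on four Ø88 mm round legs — a table. The top surface is at 724 + 29 = 753 mm.


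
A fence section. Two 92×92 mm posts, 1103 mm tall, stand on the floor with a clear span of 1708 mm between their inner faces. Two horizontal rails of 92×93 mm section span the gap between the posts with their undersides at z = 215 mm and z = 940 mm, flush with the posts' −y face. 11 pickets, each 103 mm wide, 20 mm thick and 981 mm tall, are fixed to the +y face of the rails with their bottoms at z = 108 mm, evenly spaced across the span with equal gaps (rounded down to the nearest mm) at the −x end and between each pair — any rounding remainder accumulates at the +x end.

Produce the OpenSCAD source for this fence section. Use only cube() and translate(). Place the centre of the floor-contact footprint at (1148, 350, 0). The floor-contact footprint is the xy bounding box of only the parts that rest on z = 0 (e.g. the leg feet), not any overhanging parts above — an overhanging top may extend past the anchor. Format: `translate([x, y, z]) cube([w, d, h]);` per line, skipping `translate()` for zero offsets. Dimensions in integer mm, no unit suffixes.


translate([202, 304, 0]) cube([92, 92, 1103]);
translate([2002, 304, 0]) cube([92, 92, 1103]);
translate([294, 304, 215]) cube([1708, 92, 93]);
translate([294, 304, 940]) cube([1708, 92, 93]);
translate([341, 396, 108]) cube([103, 20, 981]);
translate([491, 396, 108]) cube([103, 20, 981]);
translate([641, 396, 108]) cube([103, 20, 981]);
translate([791, 396, 108]) cube([103, 20, 981]);
translate([941, 396, 108]) cube([103, 20, 981]);
translate([1091, 396, 108]) cube([103, 20, 981]);
translate([1241, 396, 108]) cube([103, 20, 981]);
translate([1391, 396, 108]) cube([103, 20, 981]);
translate([1541, 396, 108]) cube([103, 20, 981]);
translate([1691, 396, 108]) cube([103, 20, 981]);
translate([1841, 396, 108]) cube([103, 20, 981]);


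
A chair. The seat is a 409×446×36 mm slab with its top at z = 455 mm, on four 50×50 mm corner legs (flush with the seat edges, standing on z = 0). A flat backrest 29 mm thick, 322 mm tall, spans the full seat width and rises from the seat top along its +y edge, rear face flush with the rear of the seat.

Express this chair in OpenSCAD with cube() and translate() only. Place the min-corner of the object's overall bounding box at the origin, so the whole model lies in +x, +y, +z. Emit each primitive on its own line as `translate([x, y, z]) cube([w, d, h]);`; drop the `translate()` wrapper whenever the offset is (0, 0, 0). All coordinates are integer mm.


translate([0, 0, 419]) cube([409, 446, 36]);
cube([50, 50, 419]);
translate([359, 0, 0]) cube([50, 50, 419]);
translate([0, 396, 0]) cube([50, 50, 419]);
translate([359, 396, 0]) cube([50, 50, 419]);
translate([0, 417, 455]) cube([409, 29, 322]);


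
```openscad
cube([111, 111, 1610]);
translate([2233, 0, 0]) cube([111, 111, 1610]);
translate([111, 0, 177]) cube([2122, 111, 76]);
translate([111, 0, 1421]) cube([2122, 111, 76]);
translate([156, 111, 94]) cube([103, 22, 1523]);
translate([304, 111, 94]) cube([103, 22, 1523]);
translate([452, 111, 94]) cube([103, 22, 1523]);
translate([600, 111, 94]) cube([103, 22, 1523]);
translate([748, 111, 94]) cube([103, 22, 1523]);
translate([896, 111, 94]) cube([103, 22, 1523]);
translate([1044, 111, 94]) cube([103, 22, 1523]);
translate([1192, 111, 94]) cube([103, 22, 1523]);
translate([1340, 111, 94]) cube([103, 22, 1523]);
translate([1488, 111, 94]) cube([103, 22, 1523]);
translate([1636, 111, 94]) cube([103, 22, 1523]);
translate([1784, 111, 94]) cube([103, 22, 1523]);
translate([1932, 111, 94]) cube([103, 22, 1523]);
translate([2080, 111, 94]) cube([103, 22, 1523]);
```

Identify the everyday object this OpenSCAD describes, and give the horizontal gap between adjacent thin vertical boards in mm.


A fence section. The picket gap is 45 mm.

Two posts, two rails, 14 pickets — a fence section. Span 2122 mm holds 14 pickets of 103 mm with 15 equal gaps: ⌊(2122 − 14·103) / 15⌋ = 45 mm.


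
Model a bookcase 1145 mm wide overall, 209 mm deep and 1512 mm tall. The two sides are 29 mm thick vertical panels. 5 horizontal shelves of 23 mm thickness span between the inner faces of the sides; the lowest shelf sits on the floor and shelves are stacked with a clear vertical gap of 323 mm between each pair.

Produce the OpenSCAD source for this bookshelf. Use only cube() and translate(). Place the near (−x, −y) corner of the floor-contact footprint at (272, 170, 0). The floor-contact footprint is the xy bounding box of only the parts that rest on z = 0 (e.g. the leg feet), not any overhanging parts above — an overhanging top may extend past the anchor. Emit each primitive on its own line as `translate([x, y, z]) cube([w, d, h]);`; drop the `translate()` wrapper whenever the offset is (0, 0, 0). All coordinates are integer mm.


translate([272, 170, 0]) cube([29, 209, 1512]);
translate([1388, 170, 0]) cube([29, 209, 1512]);
translate([301, 170, 0]) cube([1087, 209, 23]);
translate([301, 170, 346]) cube([1087, 209, 23]);
translate([301, 170, 692]) cube([1087, 209, 23]);
translate([301, 170, 1038]) cube([1087, 209, 23]);
translate([301, 170, 1384]) cube([1087, 209, 23]);


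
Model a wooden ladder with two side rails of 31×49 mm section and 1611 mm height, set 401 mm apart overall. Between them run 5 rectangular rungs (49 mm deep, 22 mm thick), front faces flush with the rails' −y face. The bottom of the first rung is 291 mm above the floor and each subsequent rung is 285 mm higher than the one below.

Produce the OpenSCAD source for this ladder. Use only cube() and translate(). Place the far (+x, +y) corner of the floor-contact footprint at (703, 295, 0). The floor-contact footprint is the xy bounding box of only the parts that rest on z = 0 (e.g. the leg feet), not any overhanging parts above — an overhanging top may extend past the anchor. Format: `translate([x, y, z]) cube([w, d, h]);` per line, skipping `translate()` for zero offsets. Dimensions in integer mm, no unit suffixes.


translate([302, 246, 0]) cube([31, 49, 1611]);
translate([672, 246, 0]) cube([31, 49, 1611]);
translate([333, 246, 291]) cube([339, 49, 22]);
translate([333, 246, 576]) cube([339, 49, 22]);
translate([333, 246, 861]) cube([339, 49, 22]);
translate([333, 246, 1146]) cube([339, 49, 22]);
translate([333, 246, 1431]) cube([339, 49, 22]);


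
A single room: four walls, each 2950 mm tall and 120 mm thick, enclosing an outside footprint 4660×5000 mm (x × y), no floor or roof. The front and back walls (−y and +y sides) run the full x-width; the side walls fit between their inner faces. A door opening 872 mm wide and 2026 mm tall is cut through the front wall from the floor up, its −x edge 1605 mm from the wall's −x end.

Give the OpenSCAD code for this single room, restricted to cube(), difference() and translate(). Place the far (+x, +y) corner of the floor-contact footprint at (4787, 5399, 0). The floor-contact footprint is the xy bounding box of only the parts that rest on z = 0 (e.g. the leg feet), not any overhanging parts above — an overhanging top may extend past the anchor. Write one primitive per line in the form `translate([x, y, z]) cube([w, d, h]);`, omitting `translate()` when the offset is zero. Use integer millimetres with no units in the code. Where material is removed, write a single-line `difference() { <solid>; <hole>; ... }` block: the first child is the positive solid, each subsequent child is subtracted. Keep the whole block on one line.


difference() { translate([127, 399, 0]) cube([4660, 120, 2950]); translate([1732, 399, 0]) cube([872, 120, 2026]); }
translate([127, 5279, 0]) cube([4660, 120, 2950]);
translate([127, 519, 0]) cube([120, 4760, 2950]);
translate([4667, 519, 0]) cube([120, 4760, 2950]);


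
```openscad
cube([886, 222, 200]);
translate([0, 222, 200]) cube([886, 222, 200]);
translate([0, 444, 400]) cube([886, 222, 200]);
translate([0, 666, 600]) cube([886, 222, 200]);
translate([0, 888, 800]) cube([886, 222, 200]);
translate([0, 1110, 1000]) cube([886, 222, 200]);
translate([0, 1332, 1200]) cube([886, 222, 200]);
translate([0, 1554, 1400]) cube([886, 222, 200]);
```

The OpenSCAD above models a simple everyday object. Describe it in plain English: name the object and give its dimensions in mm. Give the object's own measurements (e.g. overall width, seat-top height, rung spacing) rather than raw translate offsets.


A straight staircase of 8 solid steps. Each step is 886 mm wide (x), 222 mm deep (y, the going) and 200 mm tall (the rise). The first step rests on the floor; each subsequent step sits one going further in +y and one rise higher in +z, directly behind and above the previous step with no overlap.


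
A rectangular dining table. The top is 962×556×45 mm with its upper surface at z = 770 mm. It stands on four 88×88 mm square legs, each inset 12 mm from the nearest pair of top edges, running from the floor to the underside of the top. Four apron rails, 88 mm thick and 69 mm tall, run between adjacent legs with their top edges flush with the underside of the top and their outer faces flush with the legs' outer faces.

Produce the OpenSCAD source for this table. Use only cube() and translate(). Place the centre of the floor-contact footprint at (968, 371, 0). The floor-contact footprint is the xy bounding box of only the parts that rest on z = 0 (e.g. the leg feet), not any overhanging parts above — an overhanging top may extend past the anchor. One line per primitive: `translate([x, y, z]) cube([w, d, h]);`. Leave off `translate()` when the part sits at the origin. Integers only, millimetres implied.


translate([487, 93, 725]) cube([962, 556, 45]);
translate([499, 105, 0]) cube([88, 88, 725]);
translate([1349, 105, 0]) cube([88, 88, 725]);
translate([499, 549, 0]) cube([88, 88, 725]);
translate([1349, 549, 0]) cube([88, 88, 725]);
translate([587, 105, 656]) cube([762, 88, 69]);
translate([587, 549, 656]) cube([762, 88, 69]);
translate([499, 193, 656]) cube([88, 356, 69]);
translate([1349, 193, 656]) cube([88, 356, 69]);


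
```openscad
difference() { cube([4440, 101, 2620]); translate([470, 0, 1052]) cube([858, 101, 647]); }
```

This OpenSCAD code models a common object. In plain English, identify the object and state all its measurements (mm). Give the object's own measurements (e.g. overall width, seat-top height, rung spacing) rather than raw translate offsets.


A wall 4440 mm long (x), 101 mm thick (y), 2620 mm tall, with a rectangular window opening cut through it. The opening is 858 mm wide and 647 mm tall; its sill is at z = 1052 mm and its near (−x) edge is 470 mm from the wall's −x end. The opening passes through the full wall thickness.


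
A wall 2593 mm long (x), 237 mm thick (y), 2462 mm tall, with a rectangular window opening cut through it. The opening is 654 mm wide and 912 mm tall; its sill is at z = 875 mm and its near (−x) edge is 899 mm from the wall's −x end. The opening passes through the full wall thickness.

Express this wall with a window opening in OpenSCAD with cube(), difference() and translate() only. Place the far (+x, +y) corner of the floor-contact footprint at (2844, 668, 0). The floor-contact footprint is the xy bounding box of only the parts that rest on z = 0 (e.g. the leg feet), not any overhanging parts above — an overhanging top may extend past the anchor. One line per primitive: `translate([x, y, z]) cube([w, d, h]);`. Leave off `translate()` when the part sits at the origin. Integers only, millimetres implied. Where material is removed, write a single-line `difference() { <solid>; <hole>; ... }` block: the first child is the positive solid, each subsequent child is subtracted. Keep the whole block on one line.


difference() { translate([251, 431, 0]) cube([2593, 237, 2462]); translate([1150, 431, 875]) cube([654, 237, 912]); }


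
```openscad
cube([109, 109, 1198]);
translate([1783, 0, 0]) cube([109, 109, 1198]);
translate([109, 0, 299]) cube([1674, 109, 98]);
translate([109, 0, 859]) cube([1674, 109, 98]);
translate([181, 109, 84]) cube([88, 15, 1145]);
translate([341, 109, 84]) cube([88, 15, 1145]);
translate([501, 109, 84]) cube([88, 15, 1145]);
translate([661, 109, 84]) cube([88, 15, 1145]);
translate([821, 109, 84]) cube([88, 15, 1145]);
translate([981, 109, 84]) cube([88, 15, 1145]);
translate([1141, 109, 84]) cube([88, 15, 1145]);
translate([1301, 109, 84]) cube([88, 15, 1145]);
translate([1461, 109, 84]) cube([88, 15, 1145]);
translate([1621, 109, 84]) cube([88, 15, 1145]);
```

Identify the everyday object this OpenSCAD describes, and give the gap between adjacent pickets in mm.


A fence section. The picket gap is 72 mm.

Two posts, two rails, 10 pickets — a fence section. Span 1674 mm holds 10 pickets of 88 mm with 11 equal gaps: ⌊(1674 − 10·88) / 11⌋ = 72 mm.


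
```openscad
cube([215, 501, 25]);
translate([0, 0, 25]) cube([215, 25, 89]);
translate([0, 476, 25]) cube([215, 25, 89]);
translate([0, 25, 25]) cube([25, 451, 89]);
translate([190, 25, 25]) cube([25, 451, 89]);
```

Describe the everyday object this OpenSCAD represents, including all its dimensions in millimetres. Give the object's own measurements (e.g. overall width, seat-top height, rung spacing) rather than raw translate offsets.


An open-topped rectangular box: outside dimensions 215×501×114 mm, with a uniform wall and base thickness of 25 mm. The base is a full 215×501 slab on the floor; four walls sit on top of the base. The front and back walls (the −y and +y sides) span the full width; the two side walls fit between them.


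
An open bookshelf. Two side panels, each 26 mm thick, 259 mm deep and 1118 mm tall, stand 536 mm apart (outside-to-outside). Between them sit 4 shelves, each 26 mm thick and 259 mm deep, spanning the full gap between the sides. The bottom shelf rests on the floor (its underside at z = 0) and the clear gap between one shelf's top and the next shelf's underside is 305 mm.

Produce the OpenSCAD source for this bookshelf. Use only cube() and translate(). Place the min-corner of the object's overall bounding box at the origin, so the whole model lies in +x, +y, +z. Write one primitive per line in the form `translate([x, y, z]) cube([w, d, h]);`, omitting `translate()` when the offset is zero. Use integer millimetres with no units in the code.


cube([26, 259, 1118]);
translate([510, 0, 0]) cube([26, 259, 1118]);
translate([26, 0, 0]) cube([484, 259, 26]);
translate([26, 0, 331]) cube([484, 259, 26]);
translate([26, 0, 662]) cube([484, 259, 26]);
translate([26, 0, 993]) cube([484, 259, 26]);


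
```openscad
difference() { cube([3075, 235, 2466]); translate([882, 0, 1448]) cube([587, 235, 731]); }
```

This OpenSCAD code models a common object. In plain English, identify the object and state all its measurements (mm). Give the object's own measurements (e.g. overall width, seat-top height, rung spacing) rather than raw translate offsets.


A wall 3075 mm long (x), 235 mm thick (y), 2466 mm tall, with a rectangular window opening cut through it. The opening is 587 mm wide and 731 mm tall; its sill is at z = 1448 mm and its near (−x) edge is 882 mm from the wall's −x end. The opening passes through the full wall thickness.


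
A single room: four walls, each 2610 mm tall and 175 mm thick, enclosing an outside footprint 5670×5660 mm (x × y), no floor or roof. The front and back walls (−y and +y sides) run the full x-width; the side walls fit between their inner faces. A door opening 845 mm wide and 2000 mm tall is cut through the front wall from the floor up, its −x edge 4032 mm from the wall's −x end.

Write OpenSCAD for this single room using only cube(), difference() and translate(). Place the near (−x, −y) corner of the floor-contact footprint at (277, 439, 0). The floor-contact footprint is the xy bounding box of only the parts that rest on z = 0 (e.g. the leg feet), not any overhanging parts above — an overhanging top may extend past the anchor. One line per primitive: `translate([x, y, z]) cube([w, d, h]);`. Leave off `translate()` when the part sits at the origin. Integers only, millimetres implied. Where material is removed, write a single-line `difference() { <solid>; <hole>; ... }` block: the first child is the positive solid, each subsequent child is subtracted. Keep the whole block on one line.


difference() { translate([277, 439, 0]) cube([5670, 175, 2610]); translate([4309, 439, 0]) cube([845, 175, 2000]); }
translate([277, 5924, 0]) cube([5670, 175, 2610]);
translate([277, 614, 0]) cube([175, 5310, 2610]);
translate([5772, 614, 0]) cube([175, 5310, 2610]);


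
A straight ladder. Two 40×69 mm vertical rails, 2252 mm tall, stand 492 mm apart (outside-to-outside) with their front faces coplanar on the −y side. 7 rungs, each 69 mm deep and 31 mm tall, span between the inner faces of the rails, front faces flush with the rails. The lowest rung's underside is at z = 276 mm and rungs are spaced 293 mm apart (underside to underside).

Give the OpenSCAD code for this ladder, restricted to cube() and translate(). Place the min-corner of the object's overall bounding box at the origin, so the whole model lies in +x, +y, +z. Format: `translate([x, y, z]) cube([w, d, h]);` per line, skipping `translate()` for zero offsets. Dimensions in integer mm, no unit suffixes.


cube([40, 69, 2252]);
translate([452, 0, 0]) cube([40, 69, 2252]);
translate([40, 0, 276]) cube([412, 69, 31]);
translate([40, 0, 569]) cube([412, 69, 31]);
translate([40, 0, 862]) cube([412, 69, 31]);
translate([40, 0, 1155]) cube([412, 69, 31]);
translate([40, 0, 1448]) cube([412, 69, 31]);
translate([40, 0, 1741]) cube([412, 69, 31]);
translate([40, 0, 2034]) cube([412, 69, 31]);


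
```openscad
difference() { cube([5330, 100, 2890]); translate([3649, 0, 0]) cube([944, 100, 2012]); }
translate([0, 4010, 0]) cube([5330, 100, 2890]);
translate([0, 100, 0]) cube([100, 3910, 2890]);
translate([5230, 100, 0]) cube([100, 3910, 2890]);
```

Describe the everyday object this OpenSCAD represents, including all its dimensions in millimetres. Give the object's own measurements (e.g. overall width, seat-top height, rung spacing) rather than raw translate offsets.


A single room: four walls, each 2890 mm tall and 100 mm thick, enclosing an outside footprint 5330×4110 mm (x × y), no floor or roof. The front and back walls (−y and +y sides) run the full x-width; the side walls fit between their inner faces. A door opening 944 mm wide and 2012 mm tall is cut through the front wall from the floor up, its −x edge 3649 mm from the wall's −x end.


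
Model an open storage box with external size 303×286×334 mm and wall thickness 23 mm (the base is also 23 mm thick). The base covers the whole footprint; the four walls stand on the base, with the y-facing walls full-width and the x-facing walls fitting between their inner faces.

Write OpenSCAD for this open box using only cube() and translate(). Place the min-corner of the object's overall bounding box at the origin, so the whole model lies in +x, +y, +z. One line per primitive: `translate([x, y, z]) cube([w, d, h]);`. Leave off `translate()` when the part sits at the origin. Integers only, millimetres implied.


cube([303, 286, 23]);
translate([0, 0, 23]) cube([303, 23, 311]);
translate([0, 263, 23]) cube([303, 23, 311]);
translate([0, 23, 23]) cube([23, 240, 311]);
translate([280, 23, 23]) cube([23, 240, 311]);


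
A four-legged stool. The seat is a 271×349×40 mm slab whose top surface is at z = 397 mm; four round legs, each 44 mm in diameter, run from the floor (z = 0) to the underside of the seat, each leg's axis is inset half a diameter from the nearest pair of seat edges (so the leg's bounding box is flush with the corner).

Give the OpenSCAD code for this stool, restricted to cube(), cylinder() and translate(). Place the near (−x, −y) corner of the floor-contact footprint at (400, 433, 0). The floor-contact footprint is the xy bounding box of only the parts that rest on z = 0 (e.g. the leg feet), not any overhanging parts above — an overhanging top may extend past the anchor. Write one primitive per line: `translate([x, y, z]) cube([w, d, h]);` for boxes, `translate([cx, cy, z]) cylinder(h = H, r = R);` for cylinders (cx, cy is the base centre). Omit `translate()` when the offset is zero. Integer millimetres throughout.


translate([400, 433, 357]) cube([271, 349, 40]);
translate([422, 455, 0]) cylinder(h = 357, r = 22);
translate([649, 455, 0]) cylinder(h = 357, r = 22);
translate([422, 760, 0]) cylinder(h = 357, r = 22);
translate([649, 760, 0]) cylinder(h = 357, r = 22);


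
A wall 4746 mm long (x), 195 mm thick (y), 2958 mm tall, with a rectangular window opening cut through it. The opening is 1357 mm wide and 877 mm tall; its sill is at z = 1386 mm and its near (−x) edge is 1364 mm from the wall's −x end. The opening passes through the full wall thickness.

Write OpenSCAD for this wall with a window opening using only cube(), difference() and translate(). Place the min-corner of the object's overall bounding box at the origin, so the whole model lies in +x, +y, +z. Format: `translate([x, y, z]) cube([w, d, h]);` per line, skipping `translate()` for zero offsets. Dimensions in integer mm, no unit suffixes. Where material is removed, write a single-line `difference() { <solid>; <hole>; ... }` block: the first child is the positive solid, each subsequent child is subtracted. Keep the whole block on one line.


difference() { cube([4746, 195, 2958]); translate([1364, 0, 1386]) cube([1357, 195, 877]); }


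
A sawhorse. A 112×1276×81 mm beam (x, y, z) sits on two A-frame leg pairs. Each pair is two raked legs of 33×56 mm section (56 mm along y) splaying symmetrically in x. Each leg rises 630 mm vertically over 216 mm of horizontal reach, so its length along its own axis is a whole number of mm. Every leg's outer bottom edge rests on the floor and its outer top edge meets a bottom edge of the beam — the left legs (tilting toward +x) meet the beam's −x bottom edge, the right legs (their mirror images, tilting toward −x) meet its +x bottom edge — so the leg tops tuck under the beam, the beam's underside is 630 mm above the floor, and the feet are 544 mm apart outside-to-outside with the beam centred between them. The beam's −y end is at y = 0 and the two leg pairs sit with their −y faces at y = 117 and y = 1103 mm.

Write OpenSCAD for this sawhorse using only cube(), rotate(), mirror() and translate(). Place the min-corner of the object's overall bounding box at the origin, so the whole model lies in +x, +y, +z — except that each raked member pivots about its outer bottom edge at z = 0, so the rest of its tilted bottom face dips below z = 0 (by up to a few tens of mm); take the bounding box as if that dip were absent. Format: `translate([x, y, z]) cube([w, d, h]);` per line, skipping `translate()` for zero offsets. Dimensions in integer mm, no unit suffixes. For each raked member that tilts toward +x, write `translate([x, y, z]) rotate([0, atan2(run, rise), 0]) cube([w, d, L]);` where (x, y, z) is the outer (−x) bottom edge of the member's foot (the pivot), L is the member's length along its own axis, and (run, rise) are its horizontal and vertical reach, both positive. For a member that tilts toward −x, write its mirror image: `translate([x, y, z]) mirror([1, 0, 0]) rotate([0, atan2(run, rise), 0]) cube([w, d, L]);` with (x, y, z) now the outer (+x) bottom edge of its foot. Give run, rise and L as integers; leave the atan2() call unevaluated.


translate([216, 0, 630]) cube([112, 1276, 81]);
translate([0, 117, 0]) rotate([0, atan2(216, 630), 0]) cube([33, 56, 666]);
translate([544, 117, 0]) mirror([1, 0, 0]) rotate([0, atan2(216, 630), 0]) cube([33, 56, 666]);
translate([0, 1103, 0]) rotate([0, atan2(216, 630), 0]) cube([33, 56, 666]);
translate([544, 1103, 0]) mirror([1, 0, 0]) rotate([0, atan2(216, 630), 0]) cube([33, 56, 666]);


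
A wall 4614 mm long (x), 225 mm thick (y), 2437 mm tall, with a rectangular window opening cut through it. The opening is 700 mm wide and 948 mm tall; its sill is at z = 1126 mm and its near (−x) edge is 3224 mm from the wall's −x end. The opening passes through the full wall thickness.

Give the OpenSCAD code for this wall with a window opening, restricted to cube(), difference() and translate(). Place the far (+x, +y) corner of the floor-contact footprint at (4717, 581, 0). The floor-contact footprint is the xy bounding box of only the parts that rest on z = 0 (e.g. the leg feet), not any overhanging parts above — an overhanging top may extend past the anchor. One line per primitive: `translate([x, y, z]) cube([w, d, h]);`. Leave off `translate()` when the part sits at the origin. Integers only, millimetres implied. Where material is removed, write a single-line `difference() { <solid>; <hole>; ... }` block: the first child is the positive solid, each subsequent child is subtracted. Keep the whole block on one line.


difference() { translate([103, 356, 0]) cube([4614, 225, 2437]); translate([3327, 356, 1126]) cube([700, 225, 948]); }


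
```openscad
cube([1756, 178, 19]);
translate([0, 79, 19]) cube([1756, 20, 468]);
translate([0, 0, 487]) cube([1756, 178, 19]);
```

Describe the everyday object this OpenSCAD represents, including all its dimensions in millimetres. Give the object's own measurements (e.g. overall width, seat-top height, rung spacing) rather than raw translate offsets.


An I-beam lying along x, 1756 mm long. Overall section height 506 mm. Two flanges 178 mm wide (y) and 19 mm thick, one on the floor and one at the top; a web 20 mm thick runs between them, centred on the flange width.


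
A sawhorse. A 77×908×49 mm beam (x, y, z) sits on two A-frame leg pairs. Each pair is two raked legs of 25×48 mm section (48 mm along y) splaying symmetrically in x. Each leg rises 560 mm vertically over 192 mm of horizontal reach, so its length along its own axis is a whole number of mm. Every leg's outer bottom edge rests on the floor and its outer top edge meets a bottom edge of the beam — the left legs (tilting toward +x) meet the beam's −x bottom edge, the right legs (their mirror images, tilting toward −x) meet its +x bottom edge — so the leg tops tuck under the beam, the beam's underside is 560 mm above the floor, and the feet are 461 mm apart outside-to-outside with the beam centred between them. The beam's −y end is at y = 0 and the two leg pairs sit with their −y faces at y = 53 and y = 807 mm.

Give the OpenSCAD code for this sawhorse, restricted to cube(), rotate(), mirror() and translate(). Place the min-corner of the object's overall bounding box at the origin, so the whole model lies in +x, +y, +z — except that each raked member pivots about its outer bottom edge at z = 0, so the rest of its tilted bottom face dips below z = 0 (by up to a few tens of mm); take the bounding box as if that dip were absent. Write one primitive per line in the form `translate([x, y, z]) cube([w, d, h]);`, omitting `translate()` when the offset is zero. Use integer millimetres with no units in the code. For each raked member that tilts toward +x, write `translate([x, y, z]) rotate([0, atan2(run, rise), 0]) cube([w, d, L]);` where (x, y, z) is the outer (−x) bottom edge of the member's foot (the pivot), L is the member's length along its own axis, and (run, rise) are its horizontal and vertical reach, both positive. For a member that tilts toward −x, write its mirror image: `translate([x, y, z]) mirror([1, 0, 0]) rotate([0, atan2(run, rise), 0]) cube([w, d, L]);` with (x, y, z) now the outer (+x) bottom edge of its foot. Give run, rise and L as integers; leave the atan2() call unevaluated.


// leg length = √(192² + 560²) = 592
// right-leg outer foot x = 2·192 + 77 = 461
// beam min-corner = (192, 0, 560)
translate([192, 0, 560]) cube([77, 908, 49]);
translate([0, 53, 0]) rotate([0, atan2(192, 560), 0]) cube([25, 48, 592]);
translate([461, 53, 0]) mirror([1, 0, 0]) rotate([0, atan2(192, 560), 0]) cube([25, 48, 592]);
translate([0, 807, 0]) rotate([0, atan2(192, 560), 0]) cube([25, 48, 592]);
translate([461, 807, 0]) mirror([1, 0, 0]) rotate([0, atan2(192, 560), 0]) cube([25, 48, 592]);


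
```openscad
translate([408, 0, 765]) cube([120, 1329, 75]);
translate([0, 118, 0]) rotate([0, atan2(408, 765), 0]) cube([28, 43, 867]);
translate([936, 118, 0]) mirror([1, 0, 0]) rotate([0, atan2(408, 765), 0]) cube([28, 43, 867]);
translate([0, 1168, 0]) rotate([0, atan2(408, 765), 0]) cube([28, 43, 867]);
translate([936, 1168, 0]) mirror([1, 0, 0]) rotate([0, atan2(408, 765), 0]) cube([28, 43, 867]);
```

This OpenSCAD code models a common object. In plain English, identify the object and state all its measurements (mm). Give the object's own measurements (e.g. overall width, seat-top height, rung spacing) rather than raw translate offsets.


A sawhorse. A 120×1329×75 mm beam (x, y, z) sits on two A-frame leg pairs. Each pair is two raked legs of 28×43 mm section (43 mm along y) splaying symmetrically in x. Each leg rises 765 mm vertically over 408 mm of horizontal reach and is 867 mm long along its own axis. Every leg's outer bottom edge rests on the floor and its outer top edge meets a bottom edge of the beam — the left legs (tilting toward +x) meet the beam's −x bottom edge, the right legs (their mirror images, tilting toward −x) meet its +x bottom edge — so the leg tops tuck under the beam, the beam's underside is 765 mm above the floor, and the feet are 936 mm apart outside-to-outside with the beam centred between them. The two leg pairs are set in 118 mm from either end of the beam.


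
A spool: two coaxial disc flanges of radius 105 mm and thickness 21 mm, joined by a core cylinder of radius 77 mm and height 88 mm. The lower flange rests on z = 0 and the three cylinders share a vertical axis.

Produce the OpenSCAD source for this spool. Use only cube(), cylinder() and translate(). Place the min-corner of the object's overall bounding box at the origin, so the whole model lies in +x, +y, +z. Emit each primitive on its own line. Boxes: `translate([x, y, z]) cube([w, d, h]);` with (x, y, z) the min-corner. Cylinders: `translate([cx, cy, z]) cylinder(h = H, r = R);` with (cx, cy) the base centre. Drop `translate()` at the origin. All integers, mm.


translate([105, 105, 0]) cylinder(h = 21, r = 105);
translate([105, 105, 21]) cylinder(h = 88, r = 77);
translate([105, 105, 109]) cylinder(h = 21, r = 105);


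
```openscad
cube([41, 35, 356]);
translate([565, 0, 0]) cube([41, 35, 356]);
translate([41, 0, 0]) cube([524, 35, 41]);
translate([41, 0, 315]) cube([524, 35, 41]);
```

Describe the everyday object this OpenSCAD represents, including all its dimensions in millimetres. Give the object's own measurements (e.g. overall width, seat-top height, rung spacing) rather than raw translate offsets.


A rectangular picture frame lying in the x–z plane (depth along y). The opening is 524 mm wide (x) by 274 mm tall (z), surrounded by a border 41 mm wide on all four sides. The frame is 35 mm deep and is made of two full-height vertical stiles with two horizontal rails fitted between them.


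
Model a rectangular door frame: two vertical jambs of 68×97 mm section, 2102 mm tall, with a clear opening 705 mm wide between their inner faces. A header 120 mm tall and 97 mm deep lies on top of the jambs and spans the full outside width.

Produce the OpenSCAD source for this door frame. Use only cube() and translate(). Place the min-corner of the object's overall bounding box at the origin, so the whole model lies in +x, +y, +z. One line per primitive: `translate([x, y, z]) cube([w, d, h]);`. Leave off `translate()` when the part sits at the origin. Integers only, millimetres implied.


cube([68, 97, 2102]);
translate([773, 0, 0]) cube([68, 97, 2102]);
translate([0, 0, 2102]) cube([841, 97, 120]);


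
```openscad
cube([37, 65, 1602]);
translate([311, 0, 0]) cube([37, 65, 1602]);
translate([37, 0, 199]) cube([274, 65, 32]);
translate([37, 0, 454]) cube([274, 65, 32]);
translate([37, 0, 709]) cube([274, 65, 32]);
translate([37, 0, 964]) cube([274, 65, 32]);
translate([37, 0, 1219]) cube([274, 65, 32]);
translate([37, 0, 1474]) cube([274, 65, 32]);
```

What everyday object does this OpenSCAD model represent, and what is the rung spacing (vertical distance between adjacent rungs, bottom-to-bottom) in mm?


A ladder. The rung spacing is 255 mm.

Two tall 37×65 posts with 6 short bars between them — a ladder. Adjacent rungs sit at z = 199 and z = 454, so the spacing is 454 − 199 = 255 mm.


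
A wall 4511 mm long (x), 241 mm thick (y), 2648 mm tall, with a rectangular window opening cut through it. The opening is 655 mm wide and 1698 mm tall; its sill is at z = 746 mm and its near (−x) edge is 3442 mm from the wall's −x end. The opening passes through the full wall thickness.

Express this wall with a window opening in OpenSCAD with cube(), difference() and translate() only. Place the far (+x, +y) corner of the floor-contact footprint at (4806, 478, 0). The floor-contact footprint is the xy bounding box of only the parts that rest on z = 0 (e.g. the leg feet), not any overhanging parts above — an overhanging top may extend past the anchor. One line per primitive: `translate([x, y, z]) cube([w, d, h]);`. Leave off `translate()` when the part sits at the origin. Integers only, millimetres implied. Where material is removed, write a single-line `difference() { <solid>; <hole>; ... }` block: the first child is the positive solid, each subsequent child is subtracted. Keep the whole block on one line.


difference() { translate([295, 237, 0]) cube([4511, 241, 2648]); translate([3737, 237, 746]) cube([655, 241, 1698]); }


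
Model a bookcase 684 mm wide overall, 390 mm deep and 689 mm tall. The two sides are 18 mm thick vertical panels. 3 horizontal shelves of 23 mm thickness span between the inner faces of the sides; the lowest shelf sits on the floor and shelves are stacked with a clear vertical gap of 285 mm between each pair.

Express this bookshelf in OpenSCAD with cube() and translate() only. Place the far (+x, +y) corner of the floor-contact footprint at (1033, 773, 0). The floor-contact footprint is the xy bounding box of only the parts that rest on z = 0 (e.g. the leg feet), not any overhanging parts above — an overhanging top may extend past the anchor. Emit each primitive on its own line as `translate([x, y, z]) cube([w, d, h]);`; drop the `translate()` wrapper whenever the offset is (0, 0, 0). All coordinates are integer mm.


translate([349, 383, 0]) cube([18, 390, 689]);
translate([1015, 383, 0]) cube([18, 390, 689]);
translate([367, 383, 0]) cube([648, 390, 23]);
translate([367, 383, 308]) cube([648, 390, 23]);
translate([367, 383, 616]) cube([648, 390, 23]);


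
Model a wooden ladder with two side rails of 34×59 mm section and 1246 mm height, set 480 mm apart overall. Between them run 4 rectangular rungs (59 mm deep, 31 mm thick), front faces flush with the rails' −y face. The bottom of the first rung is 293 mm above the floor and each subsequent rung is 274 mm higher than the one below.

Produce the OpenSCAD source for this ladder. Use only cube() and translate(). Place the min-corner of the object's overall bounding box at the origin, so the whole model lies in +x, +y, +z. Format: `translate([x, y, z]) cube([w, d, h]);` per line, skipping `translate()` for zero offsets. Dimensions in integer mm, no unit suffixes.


// rung span = 480 - 2*34 = 412
// rung[k] z = 293 + k*274
cube([34, 59, 1246]);
translate([446, 0, 0]) cube([34, 59, 1246]);
translate([34, 0, 293]) cube([412, 59, 31]);
translate([34, 0, 567]) cube([412, 59, 31]);
translate([34, 0, 841]) cube([412, 59, 31]);
translate([34, 0, 1115]) cube([412, 59, 31]);


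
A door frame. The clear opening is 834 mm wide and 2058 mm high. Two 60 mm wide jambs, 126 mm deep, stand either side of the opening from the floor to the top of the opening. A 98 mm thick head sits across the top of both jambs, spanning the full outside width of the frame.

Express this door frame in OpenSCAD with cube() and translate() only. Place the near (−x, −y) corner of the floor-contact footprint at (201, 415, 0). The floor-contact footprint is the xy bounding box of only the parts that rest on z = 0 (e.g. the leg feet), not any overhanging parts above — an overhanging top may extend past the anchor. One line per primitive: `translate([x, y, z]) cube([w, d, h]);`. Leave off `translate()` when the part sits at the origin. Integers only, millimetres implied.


translate([201, 415, 0]) cube([60, 126, 2058]);
translate([1095, 415, 0]) cube([60, 126, 2058]);
translate([201, 415, 2058]) cube([954, 126, 98]);


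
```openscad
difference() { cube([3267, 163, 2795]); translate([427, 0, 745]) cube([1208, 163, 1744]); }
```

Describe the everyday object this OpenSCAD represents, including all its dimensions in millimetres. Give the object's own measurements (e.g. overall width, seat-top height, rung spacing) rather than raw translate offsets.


A wall 3267 mm long (x), 163 mm thick (y), 2795 mm tall, with a rectangular window opening cut through it. The opening is 1208 mm wide and 1744 mm tall; its sill is at z = 745 mm and its near (−x) edge is 427 mm from the wall's −x end. The opening passes through the full wall thickness.


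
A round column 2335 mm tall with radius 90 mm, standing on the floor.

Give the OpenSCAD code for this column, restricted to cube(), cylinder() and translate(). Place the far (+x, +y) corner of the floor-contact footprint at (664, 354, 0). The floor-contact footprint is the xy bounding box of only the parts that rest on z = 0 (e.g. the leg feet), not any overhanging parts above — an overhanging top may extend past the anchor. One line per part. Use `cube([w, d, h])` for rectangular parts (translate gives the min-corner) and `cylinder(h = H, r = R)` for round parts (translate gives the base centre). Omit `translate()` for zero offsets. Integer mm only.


translate([574, 264, 0]) cylinder(h = 2335, r = 90);


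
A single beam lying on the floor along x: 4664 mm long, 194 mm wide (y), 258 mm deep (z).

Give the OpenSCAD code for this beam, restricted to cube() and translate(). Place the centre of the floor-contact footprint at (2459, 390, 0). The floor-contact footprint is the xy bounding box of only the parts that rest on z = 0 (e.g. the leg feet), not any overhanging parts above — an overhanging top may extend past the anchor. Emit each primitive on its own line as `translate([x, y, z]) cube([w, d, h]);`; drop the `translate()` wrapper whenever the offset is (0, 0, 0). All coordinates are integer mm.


translate([127, 293, 0]) cube([4664, 194, 258]);


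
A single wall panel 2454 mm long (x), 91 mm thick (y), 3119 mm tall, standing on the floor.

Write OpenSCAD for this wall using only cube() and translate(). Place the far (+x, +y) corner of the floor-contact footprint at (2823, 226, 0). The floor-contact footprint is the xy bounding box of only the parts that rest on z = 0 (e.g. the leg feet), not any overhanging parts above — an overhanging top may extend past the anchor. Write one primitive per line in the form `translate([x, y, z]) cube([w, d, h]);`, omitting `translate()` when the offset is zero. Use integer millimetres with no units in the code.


translate([369, 135, 0]) cube([2454, 91, 3119]);
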